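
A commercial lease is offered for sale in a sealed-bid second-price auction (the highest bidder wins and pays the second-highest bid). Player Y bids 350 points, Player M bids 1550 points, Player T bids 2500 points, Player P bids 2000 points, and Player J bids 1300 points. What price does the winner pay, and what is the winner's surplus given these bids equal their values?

Sorted high to low: Player T 2500 points; Player P 2000 points; Player M 1550 points; Player J 1300 points; Player Y 350 points.
Player T is the highest bidder, so Player T wins.
Under the second-price rule, the price is the second-highest bid: 2000 points.
Surplus = 2500 points − 2000 points = 500 points.

The winner pays 2000 points for a surplus of 500 points.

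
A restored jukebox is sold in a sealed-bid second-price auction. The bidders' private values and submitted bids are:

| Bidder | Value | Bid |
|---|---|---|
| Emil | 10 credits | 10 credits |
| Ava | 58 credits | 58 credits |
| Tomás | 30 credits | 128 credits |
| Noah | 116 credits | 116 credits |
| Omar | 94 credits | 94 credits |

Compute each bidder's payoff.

Emil 0 credits, Ava 0 credits, Tomás -86 credits, Noah 0 credits, Omar 0 credits.

Sorted high to low: Tomás 128 credits, then Noah 116 credits, then Omar 94 credits, then Ava 58 credits, then Emil 10 credits.
Tomás has the top bid and wins; the price is the second-highest bid, 116 credits.
Tomás's payoff = 30 credits − 116 credits = -86 credits. All other bidders lose, so their payoff is 0.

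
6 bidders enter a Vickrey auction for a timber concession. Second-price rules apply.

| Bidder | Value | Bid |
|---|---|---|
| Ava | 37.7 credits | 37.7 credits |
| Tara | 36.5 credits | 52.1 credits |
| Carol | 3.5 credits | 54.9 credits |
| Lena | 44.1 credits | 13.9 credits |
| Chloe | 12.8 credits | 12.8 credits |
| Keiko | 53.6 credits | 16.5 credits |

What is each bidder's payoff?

Ordered from highest: Carol 54.9 credits; Tara 52.1 credits; Ava 37.7 credits; Keiko 16.5 credits; Lena 13.9 credits; Chloe 12.8 credits.
Carol has the top bid and wins; the price is the second-highest bid, 52.1 credits.
Carol's payoff = 3.5 credits − 52.1 credits = -48.6 credits. All other bidders lose, so their payoff is 0.

Payoffs: Ava 0.0 credits, Tara 0.0 credits, Carol -48.6 credits, Lena 0.0 credits, Chloe 0.0 credits, Keiko 0.0 credits.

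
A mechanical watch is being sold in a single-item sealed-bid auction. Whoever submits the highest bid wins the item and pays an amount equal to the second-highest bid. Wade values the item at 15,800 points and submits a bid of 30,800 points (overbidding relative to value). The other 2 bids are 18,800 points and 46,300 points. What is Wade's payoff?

Highest competing bid: 46,300 points.
Wade's bid 30,800 points is not the highest, so Wade loses, pays nothing, and earns zero payoff.

Payoff = 0 points.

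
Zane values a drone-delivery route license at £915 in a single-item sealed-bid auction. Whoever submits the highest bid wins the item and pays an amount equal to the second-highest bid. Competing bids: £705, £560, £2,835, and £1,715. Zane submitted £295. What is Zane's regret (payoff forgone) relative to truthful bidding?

The highest competing bid is £2,835.
Bidding truthfully at £915: the top bid is £2,835 (a rival), so Zane loses. Payoff = £0.
Bidding £295: the top bid is £2,835 (a rival), so Zane loses. Payoff = £0.
Regret = truthful payoff − actual payoff = £0 − £0 = £0.
The bid only affects whether you win, not the price — here both bids land on the same side of the top rival bid, so the deviation is payoff-neutral.

Payoff forgone: £0.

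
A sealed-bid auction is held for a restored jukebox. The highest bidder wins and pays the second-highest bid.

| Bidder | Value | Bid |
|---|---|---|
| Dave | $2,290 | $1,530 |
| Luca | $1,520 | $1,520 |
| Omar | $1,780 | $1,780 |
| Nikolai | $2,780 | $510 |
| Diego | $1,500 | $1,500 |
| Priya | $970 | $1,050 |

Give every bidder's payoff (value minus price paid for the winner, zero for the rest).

Payoffs: Dave $0, Luca $0, Omar $250, Nikolai $0, Diego $0, Priya $0.

Ordered from highest: Omar $1,780; Dave $1,530; Luca $1,520; Diego $1,500; Priya $1,050; Nikolai $510.
Omar has the top bid and wins; the price is the second-highest bid, $1,530.
Omar's payoff = $1,780 − $1,530 = $250. All other bidders lose, so their payoff is 0.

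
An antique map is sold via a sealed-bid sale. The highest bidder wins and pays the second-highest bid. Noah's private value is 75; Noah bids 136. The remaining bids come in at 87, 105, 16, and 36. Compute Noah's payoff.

Highest competing bid: 105.
Noah's bid 136 is the highest overall, so Noah wins and pays the second-highest bid, 105.
Payoff = value − price = 75 − 105 = -30.
Overbidding won the item at a price above value — truthful bidding would have avoided this loss.

Noah's payoff: -30.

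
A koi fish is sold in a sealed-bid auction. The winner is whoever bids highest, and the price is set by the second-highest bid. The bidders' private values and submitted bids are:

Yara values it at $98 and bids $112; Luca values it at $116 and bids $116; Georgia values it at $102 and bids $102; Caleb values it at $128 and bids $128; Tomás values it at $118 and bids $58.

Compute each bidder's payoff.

Ranking the bids: Caleb $128; Luca $116; Yara $112; Georgia $102; Tomás $58.
Caleb has the top bid and wins; the price is the second-highest bid, $116.
Caleb's payoff = $128 − $116 = $12. All other bidders lose, so their payoff is 0.

Yara $0, Luca $0, Georgia $0, Caleb $12, Tomás $0.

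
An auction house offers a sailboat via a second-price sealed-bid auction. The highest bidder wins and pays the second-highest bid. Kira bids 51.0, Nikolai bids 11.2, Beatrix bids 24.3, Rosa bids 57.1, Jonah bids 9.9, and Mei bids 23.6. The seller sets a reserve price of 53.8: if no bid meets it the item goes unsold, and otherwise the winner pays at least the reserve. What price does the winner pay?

Ranking the bids: Rosa 57.1; Kira 51.0; Beatrix 24.3; Mei 23.6; Nikolai 11.2; Jonah 9.9.
Rosa has the highest bid, so Rosa wins.
The second-highest bid is 51.0, but the reserve 53.8 is higher, so the price is the reserve.

Price paid: 53.8.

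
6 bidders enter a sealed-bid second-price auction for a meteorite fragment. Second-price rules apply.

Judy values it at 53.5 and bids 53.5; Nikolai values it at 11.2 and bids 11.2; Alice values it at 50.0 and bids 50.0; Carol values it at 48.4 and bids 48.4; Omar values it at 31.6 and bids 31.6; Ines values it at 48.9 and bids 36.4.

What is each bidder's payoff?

Sorted high to low: Judy 53.5, then Alice 50.0, then Carol 48.4, then Ines 36.4, then Omar 31.6, then Nikolai 11.2.
Judy has the top bid and wins; the price is the second-highest bid, 50.0.
Judy's payoff = 53.5 − 50.0 = 3.5. All other bidders lose, so their payoff is 0.

Judy 3.5, Nikolai 0.0, Alice 0.0, Carol 0.0, Omar 0.0, Ines 0.0.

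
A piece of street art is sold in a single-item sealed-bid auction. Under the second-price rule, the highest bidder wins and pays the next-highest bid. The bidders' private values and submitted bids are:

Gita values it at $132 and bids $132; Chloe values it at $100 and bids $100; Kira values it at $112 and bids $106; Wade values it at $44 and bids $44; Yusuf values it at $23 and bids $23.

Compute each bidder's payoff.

Ranking the bids: Gita $132; Kira $106; Chloe $100; Wade $44; Yusuf $23.
Gita has the top bid and wins; the price is the second-highest bid, $106.
Gita's payoff = $132 − $106 = $26. All other bidders lose, so their payoff is 0.

Payoffs: Gita $26, Chloe $0, Kira $0, Wade $0, Yusuf $0.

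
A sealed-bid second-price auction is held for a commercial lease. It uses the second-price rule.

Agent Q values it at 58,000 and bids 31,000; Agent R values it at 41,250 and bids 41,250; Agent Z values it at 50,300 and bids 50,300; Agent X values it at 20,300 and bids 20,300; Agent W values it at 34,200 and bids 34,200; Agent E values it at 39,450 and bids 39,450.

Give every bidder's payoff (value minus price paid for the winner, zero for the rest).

Agent Q 0, Agent R 0, Agent Z 9,050, Agent X 0, Agent W 0, Agent E 0.

Ordered from highest: Agent Z 50,300 > Agent R 41,250 > Agent E 39,450 > Agent W 34,200 > Agent Q 31,000 > Agent X 20,300.
Agent Z has the top bid and wins; the price is the second-highest bid, 41,250.
Agent Z's payoff = 50,300 − 41,250 = 9,050. All other bidders lose, so their payoff is 0.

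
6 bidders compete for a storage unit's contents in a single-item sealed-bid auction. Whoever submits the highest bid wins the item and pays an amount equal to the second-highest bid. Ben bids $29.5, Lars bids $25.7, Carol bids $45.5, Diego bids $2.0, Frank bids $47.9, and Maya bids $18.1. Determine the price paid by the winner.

Ranking the bids: Frank $47.9 > Carol $45.5 > Ben $29.5 > Lars $25.7 > Maya $18.1 > Diego $2.0.
Frank has the highest bid, so Frank wins.
The second-highest bid is $45.5, so that is what Frank pays.

$45.5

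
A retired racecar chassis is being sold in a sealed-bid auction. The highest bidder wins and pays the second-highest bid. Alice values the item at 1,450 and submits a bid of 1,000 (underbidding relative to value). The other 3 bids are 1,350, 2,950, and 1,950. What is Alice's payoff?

Highest competing bid: 2,950.
Alice's bid 1,000 is not the highest, so Alice loses, pays nothing, and earns zero payoff.

Payoff = 0.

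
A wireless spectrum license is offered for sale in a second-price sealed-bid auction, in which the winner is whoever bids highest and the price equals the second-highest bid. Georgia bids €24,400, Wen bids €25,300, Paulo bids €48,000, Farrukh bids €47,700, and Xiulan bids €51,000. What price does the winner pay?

Bids in descending order: Xiulan €51,000 > Paulo €48,000 > Farrukh €47,700 > Wen €25,300 > Georgia €24,400.
Xiulan is the highest bidder, so Xiulan wins.
Under the second-price rule, the price is the second-highest bid: €48,000.

Price paid: €48,000.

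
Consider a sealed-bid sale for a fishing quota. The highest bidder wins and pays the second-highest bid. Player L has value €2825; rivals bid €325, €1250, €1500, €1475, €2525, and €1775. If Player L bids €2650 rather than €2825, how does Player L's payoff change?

The highest competing bid is €2525.
Bidding truthfully at €2825: Player L has the top bid, wins, and pays the second-highest bid €2525. Payoff = €2825 − €2525 = €300.
Bidding €2650: Player L has the top bid, wins, and pays the second-highest bid €2525. Payoff = €2825 − €2525 = €300.
Change = €300 − €300 = €0.

Payoff change: €0.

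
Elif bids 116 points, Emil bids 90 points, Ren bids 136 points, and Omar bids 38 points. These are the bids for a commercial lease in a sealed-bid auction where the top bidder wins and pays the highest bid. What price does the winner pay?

Ranking the bids: Ren 136 points; Elif 116 points; Emil 90 points; Omar 38 points.
Ren is the highest bidder, so Ren wins.
Under the first-price rule, the price is the highest bid: 136 points.

136 points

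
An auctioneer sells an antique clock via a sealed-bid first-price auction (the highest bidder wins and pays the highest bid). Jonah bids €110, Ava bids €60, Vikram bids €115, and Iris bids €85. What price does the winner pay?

The winner pays €115.

Ordered from highest: Vikram €115; Jonah €110; Iris €85; Ava €60.
Vikram is the highest bidder, so Vikram wins.
Under the first-price rule, the price is the highest bid: €115.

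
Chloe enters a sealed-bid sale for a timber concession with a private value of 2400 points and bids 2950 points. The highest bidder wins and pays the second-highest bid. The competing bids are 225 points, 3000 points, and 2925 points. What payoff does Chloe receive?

0 points

Highest competing bid: 3000 points.
Chloe's bid 2950 points is not the highest, so Chloe loses, pays nothing, and earns zero payoff.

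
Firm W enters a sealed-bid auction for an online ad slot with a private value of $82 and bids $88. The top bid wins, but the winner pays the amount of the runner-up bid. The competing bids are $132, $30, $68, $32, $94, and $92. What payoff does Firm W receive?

$0

Highest competing bid: $132.
Firm W's bid $88 is not the highest, so Firm W loses, pays nothing, and earns zero payoff.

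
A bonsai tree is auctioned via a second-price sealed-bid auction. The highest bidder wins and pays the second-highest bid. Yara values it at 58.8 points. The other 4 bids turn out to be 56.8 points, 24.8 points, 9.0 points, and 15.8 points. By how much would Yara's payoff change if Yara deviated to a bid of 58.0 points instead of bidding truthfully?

The highest competing bid is 56.8 points.
Bidding truthfully at 58.8 points: Yara has the top bid, wins, and pays the second-highest bid 56.8 points. Payoff = 58.8 points − 56.8 points = 2.0 points.
Bidding 58.0 points: Yara has the top bid, wins, and pays the second-highest bid 56.8 points. Payoff = 58.8 points − 56.8 points = 2.0 points.
Change = 2.0 points − 2.0 points = 0.0 points.

0.0 points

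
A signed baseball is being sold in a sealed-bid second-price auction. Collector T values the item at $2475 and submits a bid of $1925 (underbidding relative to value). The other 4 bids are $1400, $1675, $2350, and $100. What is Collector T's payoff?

Collector T's payoff: $0.

Highest competing bid: $2350.
Collector T's bid $1925 is not the highest, so Collector T loses, pays nothing, and earns zero payoff.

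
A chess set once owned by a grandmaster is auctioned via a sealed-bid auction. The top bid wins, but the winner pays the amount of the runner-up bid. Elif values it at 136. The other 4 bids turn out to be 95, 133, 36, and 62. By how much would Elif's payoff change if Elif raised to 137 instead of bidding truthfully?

The highest competing bid is 133.
Bidding truthfully at 136: Elif has the top bid, wins, and pays the second-highest bid 133. Payoff = 136 − 133 = 3.
Bidding 137: Elif has the top bid, wins, and pays the second-highest bid 133. Payoff = 136 − 133 = 3.
Change = 3 − 3 = 0.

Change in payoff: 0.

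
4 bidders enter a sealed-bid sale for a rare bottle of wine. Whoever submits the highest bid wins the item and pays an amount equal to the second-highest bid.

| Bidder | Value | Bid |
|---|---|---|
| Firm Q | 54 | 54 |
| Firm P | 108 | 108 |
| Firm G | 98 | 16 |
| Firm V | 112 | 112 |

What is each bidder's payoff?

Payoffs: Firm Q 0, Firm P 0, Firm G 0, Firm V 4.

Bids in descending order: Firm V 112, then Firm P 108, then Firm Q 54, then Firm G 16.
Firm V has the top bid and wins; the price is the second-highest bid, 108.
Firm V's payoff = 112 − 108 = 4. All other bidders lose, so their payoff is 0.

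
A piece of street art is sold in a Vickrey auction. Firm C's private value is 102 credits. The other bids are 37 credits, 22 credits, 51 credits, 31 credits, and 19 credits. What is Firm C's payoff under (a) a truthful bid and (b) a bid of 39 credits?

Truthful: 51 credits; alternative: 0 credits.

The highest competing bid is 51 credits.
Bidding truthfully at 102 credits: Firm C has the top bid, wins, and pays the second-highest bid 51 credits. Payoff = 102 credits − 51 credits = 51 credits.
Bidding 39 credits: the top bid is 51 credits (a rival), so Firm C loses. Payoff = 0 credits.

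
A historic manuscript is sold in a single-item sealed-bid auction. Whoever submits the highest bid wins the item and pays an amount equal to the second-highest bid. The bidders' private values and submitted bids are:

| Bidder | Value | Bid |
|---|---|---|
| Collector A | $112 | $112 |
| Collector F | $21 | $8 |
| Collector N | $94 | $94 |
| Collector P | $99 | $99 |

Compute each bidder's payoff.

Bids in descending order: Collector A $112 > Collector P $99 > Collector N $94 > Collector F $8.
Collector A has the top bid and wins; the price is the second-highest bid, $99.
Collector A's payoff = $112 − $99 = $13. All other bidders lose, so their payoff is 0.

Collector A $13, Collector F $0, Collector N $0, Collector P $0.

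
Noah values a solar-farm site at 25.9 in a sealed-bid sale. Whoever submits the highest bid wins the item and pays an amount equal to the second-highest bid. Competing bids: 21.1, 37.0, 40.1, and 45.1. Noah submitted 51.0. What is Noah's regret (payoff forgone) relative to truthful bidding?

The highest competing bid is 45.1.
Bidding truthfully at 25.9: the top bid is 45.1 (a rival), so Noah loses. Payoff = 0.0.
Bidding 51.0: Noah has the top bid, wins, and pays the second-highest bid 45.1. Payoff = 25.9 − 45.1 = -19.2.
Regret = truthful payoff − actual payoff = 0.0 − -19.2 = 19.2.

Regret: 19.2.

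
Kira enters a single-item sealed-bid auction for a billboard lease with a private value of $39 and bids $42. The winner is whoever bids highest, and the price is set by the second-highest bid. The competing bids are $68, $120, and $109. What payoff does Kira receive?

Kira's payoff: $0.

Highest competing bid: $120.
Kira's bid $42 is not the highest, so Kira loses, pays nothing, and earns zero payoff.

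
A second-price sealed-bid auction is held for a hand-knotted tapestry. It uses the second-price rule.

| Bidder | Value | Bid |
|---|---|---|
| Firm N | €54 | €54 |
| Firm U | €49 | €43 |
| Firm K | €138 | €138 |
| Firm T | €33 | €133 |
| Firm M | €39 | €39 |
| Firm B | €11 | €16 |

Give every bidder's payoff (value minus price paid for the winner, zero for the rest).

Payoffs: Firm N €0, Firm U €0, Firm K €5, Firm T €0, Firm M €0, Firm B €0.

Ordered from highest: Firm K €138, then Firm T €133, then Firm N €54, then Firm U €43, then Firm M €39, then Firm B €16.
Firm K has the top bid and wins; the price is the second-highest bid, €133.
Firm K's payoff = €138 − €133 = €5. All other bidders lose, so their payoff is 0.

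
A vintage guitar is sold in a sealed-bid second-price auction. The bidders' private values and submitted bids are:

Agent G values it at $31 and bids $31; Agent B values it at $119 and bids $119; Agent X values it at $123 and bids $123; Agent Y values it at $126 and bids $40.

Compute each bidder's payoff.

Bids in descending order: Agent X $123, then Agent B $119, then Agent Y $40, then Agent G $31.
Agent X has the top bid and wins; the price is the second-highest bid, $119.
Agent X's payoff = $123 − $119 = $4. All other bidders lose, so their payoff is 0.

Payoffs: Agent G $0, Agent B $0, Agent X $4, Agent Y $0.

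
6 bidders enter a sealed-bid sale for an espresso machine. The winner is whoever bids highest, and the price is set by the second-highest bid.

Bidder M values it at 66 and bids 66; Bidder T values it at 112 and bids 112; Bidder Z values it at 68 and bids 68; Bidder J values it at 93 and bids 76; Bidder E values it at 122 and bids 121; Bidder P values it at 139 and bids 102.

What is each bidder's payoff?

Bids in descending order: Bidder E 121, then Bidder T 112, then Bidder P 102, then Bidder J 76, then Bidder Z 68, then Bidder M 66.
Bidder E has the top bid and wins; the price is the second-highest bid, 112.
Bidder E's payoff = 122 − 112 = 10. All other bidders lose, so their payoff is 0.

Bidder M 0, Bidder T 0, Bidder Z 0, Bidder J 0, Bidder E 10, Bidder P 0.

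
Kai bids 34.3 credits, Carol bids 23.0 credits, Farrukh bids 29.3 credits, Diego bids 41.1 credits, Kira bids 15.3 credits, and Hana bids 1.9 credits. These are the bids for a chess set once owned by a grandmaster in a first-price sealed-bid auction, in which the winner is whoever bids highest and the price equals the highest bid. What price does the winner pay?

Price paid: 41.1 credits.

Bids in descending order: Diego 41.1 credits, then Kai 34.3 credits, then Farrukh 29.3 credits, then Carol 23.0 credits, then Kira 15.3 credits, then Hana 1.9 credits.
Diego is the highest bidder, so Diego wins.
Under the first-price rule, the price is the highest bid: 41.1 credits.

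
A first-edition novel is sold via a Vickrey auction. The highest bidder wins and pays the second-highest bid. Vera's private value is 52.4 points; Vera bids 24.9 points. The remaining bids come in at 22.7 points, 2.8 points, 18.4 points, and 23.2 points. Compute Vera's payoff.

Vera's payoff: 29.2 points.

Highest competing bid: 23.2 points.
Vera's bid 24.9 points is the highest overall, so Vera wins and pays the second-highest bid, 23.2 points.
Payoff = value − price = 52.4 points − 23.2 points = 29.2 points.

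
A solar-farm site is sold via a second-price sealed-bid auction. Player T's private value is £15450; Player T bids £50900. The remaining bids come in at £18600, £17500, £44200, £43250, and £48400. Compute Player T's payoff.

Highest competing bid: £48400.
Player T's bid £50900 is the highest overall, so Player T wins and pays the second-highest bid, £48400.
Payoff = value − price = £15450 − £48400 = -£32950.

Payoff = -£32950.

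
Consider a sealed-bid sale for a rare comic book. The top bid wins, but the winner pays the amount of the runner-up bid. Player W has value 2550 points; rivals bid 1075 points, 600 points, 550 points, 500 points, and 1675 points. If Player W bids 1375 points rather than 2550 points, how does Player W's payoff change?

Payoff change: -875 points.

The highest competing bid is 1675 points.
Bidding truthfully at 2550 points: Player W has the top bid, wins, and pays the second-highest bid 1675 points. Payoff = 2550 points − 1675 points = 875 points.
Bidding 1375 points: the top bid is 1675 points (a rival), so Player W loses. Payoff = 0 points.
Change = 0 points − 875 points = -875 points.
Deviating from a truthful bid can only lose payoff in a second-price auction — never gain.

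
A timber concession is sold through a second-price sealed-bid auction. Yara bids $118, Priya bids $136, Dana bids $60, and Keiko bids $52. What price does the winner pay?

Ordered from highest: Priya $136 > Yara $118 > Dana $60 > Keiko $52.
Priya has the highest bid, so Priya wins.
The second-highest bid is $118, so that is what Priya pays.

Price paid: $118.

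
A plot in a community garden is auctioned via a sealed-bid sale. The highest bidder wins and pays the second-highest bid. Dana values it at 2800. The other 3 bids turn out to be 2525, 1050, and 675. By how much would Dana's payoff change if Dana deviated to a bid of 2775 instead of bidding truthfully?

The highest competing bid is 2525.
Bidding truthfully at 2800: Dana has the top bid, wins, and pays the second-highest bid 2525. Payoff = 2800 − 2525 = 275.
Bidding 2775: Dana has the top bid, wins, and pays the second-highest bid 2525. Payoff = 2800 − 2525 = 275.
Change = 275 − 275 = 0.

Change in payoff: 0.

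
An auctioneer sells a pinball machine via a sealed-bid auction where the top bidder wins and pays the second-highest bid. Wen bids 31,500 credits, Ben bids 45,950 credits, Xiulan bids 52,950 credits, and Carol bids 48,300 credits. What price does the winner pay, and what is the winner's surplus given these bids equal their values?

Sorted high to low: Xiulan 52,950 credits > Carol 48,300 credits > Ben 45,950 credits > Wen 31,500 credits.
Xiulan is the highest bidder, so Xiulan wins.
Under the second-price rule, the price is the second-highest bid: 48,300 credits.
Surplus = 52,950 credits − 48,300 credits = 4,650 credits.

Price 48,300 credits; surplus 4,650 credits.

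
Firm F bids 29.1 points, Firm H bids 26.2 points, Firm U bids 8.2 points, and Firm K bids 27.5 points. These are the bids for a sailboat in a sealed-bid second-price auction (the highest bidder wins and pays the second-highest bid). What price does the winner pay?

Ordered from highest: Firm F 29.1 points, then Firm K 27.5 points, then Firm H 26.2 points, then Firm U 8.2 points.
Firm F is the highest bidder, so Firm F wins.
Under the second-price rule, the price is the second-highest bid: 27.5 points.

The winner pays 27.5 points.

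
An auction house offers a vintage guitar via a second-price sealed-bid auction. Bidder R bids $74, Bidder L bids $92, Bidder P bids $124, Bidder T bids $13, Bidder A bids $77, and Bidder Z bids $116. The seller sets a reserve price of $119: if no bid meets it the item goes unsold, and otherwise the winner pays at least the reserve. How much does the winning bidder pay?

Ordered from highest: Bidder P $124, then Bidder Z $116, then Bidder L $92, then Bidder A $77, then Bidder R $74, then Bidder T $13.
Bidder P has the highest bid, so Bidder P wins.
The second-highest bid is $116, but the reserve $119 is higher, so the price is the reserve.

The winner pays $119.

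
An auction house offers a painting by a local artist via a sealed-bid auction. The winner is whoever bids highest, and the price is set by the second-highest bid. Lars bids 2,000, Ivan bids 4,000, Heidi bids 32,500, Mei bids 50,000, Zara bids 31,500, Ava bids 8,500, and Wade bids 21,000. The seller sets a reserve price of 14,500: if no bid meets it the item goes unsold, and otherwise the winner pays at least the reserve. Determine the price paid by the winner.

Bids in descending order: Mei 50,000, then Heidi 32,500, then Zara 31,500, then Wade 21,000, then Ava 8,500, then Ivan 4,000, then Lars 2,000.
Mei has the highest bid, so Mei wins.
The second-highest bid is 32,500, which exceeds the reserve, so that sets the price.

32,500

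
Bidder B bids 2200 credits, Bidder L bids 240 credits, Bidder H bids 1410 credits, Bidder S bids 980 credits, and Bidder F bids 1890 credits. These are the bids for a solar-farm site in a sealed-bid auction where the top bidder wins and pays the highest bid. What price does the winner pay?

Price paid: 2200 credits.

Bids in descending order: Bidder B 2200 credits, then Bidder F 1890 credits, then Bidder H 1410 credits, then Bidder S 980 credits, then Bidder L 240 credits.
Bidder B is the highest bidder, so Bidder B wins.
Under the first-price rule, the price is the highest bid: 2200 credits.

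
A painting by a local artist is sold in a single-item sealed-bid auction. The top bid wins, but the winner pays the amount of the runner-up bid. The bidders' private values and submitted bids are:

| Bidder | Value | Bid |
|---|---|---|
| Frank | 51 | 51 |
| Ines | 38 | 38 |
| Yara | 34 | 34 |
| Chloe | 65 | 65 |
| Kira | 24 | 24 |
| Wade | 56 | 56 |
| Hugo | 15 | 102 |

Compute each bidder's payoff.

Sorted high to low: Hugo 102 > Chloe 65 > Wade 56 > Frank 51 > Ines 38 > Yara 34 > Kira 24.
Hugo has the top bid and wins; the price is the second-highest bid, 65.
Hugo's payoff = 15 − 65 = -50. All other bidders lose, so their payoff is 0.

Frank 0, Ines 0, Yara 0, Chloe 0, Kira 0, Wade 0, Hugo -50.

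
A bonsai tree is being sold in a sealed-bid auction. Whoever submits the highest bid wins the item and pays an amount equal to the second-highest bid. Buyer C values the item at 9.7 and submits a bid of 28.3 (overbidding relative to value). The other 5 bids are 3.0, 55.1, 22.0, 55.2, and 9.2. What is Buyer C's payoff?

Payoff = 0.0.

Highest competing bid: 55.2.
Buyer C's bid 28.3 is not the highest, so Buyer C loses, pays nothing, and earns zero payoff.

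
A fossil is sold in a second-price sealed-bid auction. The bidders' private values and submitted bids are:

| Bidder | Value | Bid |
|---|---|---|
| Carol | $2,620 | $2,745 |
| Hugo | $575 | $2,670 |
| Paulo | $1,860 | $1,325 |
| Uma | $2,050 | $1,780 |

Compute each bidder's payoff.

Payoffs: Carol -$50, Hugo $0, Paulo $0, Uma $0.

Sorted high to low: Carol $2,745 > Hugo $2,670 > Uma $1,780 > Paulo $1,325.
Carol has the top bid and wins; the price is the second-highest bid, $2,670.
Carol's payoff = $2,620 − $2,670 = -$50. All other bidders lose, so their payoff is 0.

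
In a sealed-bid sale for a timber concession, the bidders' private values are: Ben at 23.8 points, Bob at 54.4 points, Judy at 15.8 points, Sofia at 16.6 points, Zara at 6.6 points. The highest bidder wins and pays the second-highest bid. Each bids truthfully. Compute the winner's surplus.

Bids in descending order: Bob 54.4 points, then Ben 23.8 points, then Sofia 16.6 points, then Judy 15.8 points, then Zara 6.6 points.
Bob wins with the top bid and pays the second-highest, 23.8 points.
Surplus = 54.4 points − 23.8 points = 30.6 points.

30.6 points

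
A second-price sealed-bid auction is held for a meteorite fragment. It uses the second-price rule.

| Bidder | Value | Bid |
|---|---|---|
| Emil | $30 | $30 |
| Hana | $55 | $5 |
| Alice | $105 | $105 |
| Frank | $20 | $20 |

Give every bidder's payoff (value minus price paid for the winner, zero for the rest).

Emil $0, Hana $0, Alice $75, Frank $0.

Sorted high to low: Alice $105; Emil $30; Frank $20; Hana $5.
Alice has the top bid and wins; the price is the second-highest bid, $30.
Alice's payoff = $105 − $30 = $75. All other bidders lose, so their payoff is 0.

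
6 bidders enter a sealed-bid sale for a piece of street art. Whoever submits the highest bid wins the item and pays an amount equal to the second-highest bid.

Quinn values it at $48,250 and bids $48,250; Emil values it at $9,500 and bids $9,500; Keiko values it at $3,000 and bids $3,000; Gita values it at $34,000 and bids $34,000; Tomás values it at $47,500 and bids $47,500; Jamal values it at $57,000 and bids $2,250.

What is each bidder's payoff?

Payoffs: Quinn $750, Emil $0, Keiko $0, Gita $0, Tomás $0, Jamal $0.

Ordered from highest: Quinn $48,250; Tomás $47,500; Gita $34,000; Emil $9,500; Keiko $3,000; Jamal $2,250.
Quinn has the top bid and wins; the price is the second-highest bid, $47,500.
Quinn's payoff = $48,250 − $47,500 = $750. All other bidders lose, so their payoff is 0.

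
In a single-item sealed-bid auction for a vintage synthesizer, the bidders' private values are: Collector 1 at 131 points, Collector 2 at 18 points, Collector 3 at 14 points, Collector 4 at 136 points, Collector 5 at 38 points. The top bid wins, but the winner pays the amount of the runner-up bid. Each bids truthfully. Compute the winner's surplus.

5 points

Bids in descending order: Collector 4 136 points > Collector 1 131 points > Collector 5 38 points > Collector 2 18 points > Collector 3 14 points.
Collector 4 wins with the top bid and pays the second-highest, 131 points.
Surplus = 136 points − 131 points = 5 points.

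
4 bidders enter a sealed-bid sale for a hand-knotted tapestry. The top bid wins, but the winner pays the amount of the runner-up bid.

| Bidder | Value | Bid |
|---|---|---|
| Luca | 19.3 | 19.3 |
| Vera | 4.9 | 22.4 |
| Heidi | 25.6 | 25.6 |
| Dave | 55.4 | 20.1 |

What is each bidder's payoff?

Ordered from highest: Heidi 25.6, then Vera 22.4, then Dave 20.1, then Luca 19.3.
Heidi has the top bid and wins; the price is the second-highest bid, 22.4.
Heidi's payoff = 25.6 − 22.4 = 3.2. All other bidders lose, so their payoff is 0.

Luca 0.0, Vera 0.0, Heidi 3.2, Dave 0.0.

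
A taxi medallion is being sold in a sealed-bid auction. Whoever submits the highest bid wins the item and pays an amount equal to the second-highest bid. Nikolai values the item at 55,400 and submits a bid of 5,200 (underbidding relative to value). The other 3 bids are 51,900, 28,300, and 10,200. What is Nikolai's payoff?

Payoff = 0.

Highest competing bid: 51,900.
Nikolai's bid 5,200 is not the highest, so Nikolai loses, pays nothing, and earns zero payoff.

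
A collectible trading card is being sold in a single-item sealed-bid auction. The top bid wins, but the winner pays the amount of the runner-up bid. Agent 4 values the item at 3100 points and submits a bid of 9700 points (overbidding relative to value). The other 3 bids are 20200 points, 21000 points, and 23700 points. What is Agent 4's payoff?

Highest competing bid: 23700 points.
Agent 4's bid 9700 points is not the highest, so Agent 4 loses, pays nothing, and earns zero payoff.

The bidder's payoff: 0 points.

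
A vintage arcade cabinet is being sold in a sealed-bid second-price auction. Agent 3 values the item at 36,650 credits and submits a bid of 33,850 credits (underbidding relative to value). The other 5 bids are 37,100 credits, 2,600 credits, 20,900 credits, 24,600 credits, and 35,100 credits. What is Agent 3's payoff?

Highest competing bid: 37,100 credits.
Agent 3's bid 33,850 credits is not the highest, so Agent 3 loses, pays nothing, and earns zero payoff.

Payoff = 0 credits.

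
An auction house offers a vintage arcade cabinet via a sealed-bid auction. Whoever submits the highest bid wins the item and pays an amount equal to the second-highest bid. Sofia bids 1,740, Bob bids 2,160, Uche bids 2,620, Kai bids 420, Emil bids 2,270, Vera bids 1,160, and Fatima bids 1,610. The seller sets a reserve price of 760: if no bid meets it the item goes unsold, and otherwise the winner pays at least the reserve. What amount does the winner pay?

Price paid: 2,270.

Bids in descending order: Uche 2,620 > Emil 2,270 > Bob 2,160 > Sofia 1,740 > Fatima 1,610 > Vera 1,160 > Kai 420.
Uche has the highest bid, so Uche wins.
The second-highest bid is 2,270, which exceeds the reserve, so that sets the price.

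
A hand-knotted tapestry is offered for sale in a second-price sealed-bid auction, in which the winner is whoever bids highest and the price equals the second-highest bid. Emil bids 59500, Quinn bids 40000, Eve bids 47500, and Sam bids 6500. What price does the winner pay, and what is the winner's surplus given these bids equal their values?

Sorted high to low: Emil 59500, then Eve 47500, then Quinn 40000, then Sam 6500.
Emil is the highest bidder, so Emil wins.
Under the second-price rule, the price is the second-highest bid: 47500.
Surplus = 59500 − 47500 = 12000.

Price 47500; surplus 12000.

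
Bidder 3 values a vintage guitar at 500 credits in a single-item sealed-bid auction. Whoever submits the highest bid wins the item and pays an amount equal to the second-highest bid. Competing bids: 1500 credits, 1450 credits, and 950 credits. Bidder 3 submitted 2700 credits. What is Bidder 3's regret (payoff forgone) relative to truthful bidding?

The highest competing bid is 1500 credits.
Bidding truthfully at 500 credits: the top bid is 1500 credits (a rival), so Bidder 3 loses. Payoff = 0 credits.
Bidding 2700 credits: Bidder 3 has the top bid, wins, and pays the second-highest bid 1500 credits. Payoff = 500 credits − 1500 credits = -1000 credits.
Regret = truthful payoff − actual payoff = 0 credits − -1000 credits = 1000 credits.

Regret: 1000 credits.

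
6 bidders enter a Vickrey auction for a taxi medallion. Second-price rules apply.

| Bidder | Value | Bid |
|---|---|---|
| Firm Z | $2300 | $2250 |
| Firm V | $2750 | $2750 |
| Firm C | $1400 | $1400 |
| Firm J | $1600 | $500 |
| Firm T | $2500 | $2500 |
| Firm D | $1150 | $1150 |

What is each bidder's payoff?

Payoffs: Firm Z $0, Firm V $250, Firm C $0, Firm J $0, Firm T $0, Firm D $0.

Ranking the bids: Firm V $2750; Firm T $2500; Firm Z $2250; Firm C $1400; Firm D $1150; Firm J $500.
Firm V has the top bid and wins; the price is the second-highest bid, $2500.
Firm V's payoff = $2750 − $2500 = $250. All other bidders lose, so their payoff is 0.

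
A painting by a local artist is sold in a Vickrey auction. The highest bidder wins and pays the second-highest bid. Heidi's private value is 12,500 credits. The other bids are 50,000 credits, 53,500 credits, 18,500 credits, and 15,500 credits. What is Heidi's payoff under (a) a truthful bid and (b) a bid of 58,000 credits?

The highest competing bid is 53,500 credits.
Bidding truthfully at 12,500 credits: the top bid is 53,500 credits (a rival), so Heidi loses. Payoff = 0 credits.
Bidding 58,000 credits: Heidi has the top bid, wins, and pays the second-highest bid 53,500 credits. Payoff = 12,500 credits − 53,500 credits = -41,000 credits.
This is the dominant-strategy logic: truthful bidding weakly beats any alternative.

Truthful: 0 credits; alternative: -41,000 credits.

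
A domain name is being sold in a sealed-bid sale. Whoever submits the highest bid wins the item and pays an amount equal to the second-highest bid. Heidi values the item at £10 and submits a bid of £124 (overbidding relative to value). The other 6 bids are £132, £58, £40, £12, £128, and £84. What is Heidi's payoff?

Highest competing bid: £132.
Heidi's bid £124 is not the highest, so Heidi loses, pays nothing, and earns zero payoff.

Payoff = £0.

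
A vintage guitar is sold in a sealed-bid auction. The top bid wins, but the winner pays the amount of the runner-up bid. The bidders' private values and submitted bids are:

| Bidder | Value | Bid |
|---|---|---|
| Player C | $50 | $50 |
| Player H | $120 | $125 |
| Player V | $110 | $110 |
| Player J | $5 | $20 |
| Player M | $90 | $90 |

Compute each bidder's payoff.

Player C $0, Player H $10, Player V $0, Player J $0, Player M $0.

Ranking the bids: Player H $125 > Player V $110 > Player M $90 > Player C $50 > Player J $20.
Player H has the top bid and wins; the price is the second-highest bid, $110.
Player H's payoff = $120 − $110 = $10. All other bidders lose, so their payoff is 0.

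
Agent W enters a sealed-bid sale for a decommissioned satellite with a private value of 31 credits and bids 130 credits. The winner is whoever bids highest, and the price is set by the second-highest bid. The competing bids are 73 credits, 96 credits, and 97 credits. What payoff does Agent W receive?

Payoff = -66 credits.

Highest competing bid: 97 credits.
Agent W's bid 130 credits is the highest overall, so Agent W wins and pays the second-highest bid, 97 credits.
Payoff = value − price = 31 credits − 97 credits = -66 credits.
Overbidding won the item at a price above value — truthful bidding would have avoided this loss.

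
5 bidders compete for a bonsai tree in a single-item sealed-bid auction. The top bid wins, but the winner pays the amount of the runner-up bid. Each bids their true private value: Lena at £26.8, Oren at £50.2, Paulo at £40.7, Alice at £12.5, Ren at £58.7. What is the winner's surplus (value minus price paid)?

Ordered from highest: Ren £58.7; Oren £50.2; Paulo £40.7; Lena £26.8; Alice £12.5.
Ren wins with the top bid and pays the second-highest, £50.2.
Surplus = £58.7 − £50.2 = £8.5.

Winner's surplus: £8.5.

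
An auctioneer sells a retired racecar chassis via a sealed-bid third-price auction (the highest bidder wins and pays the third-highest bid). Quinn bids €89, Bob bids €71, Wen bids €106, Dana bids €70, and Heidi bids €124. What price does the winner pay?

Bids in descending order: Heidi €124 > Wen €106 > Quinn €89 > Bob €71 > Dana €70.
Heidi is the highest bidder, so Heidi wins.
Under the third-price rule, the price is the third-highest bid: €89.

The winner pays €89.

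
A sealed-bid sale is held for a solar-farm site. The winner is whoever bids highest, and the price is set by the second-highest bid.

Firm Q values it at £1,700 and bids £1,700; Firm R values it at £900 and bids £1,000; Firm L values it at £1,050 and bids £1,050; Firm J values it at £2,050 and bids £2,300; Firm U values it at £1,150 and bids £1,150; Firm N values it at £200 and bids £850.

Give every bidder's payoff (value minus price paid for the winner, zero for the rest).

Ordered from highest: Firm J £2,300; Firm Q £1,700; Firm U £1,150; Firm L £1,050; Firm R £1,000; Firm N £850.
Firm J has the top bid and wins; the price is the second-highest bid, £1,700.
Firm J's payoff = £2,050 − £1,700 = £350. All other bidders lose, so their payoff is 0.

Firm Q £0, Firm R £0, Firm L £0, Firm J £350, Firm U £0, Firm N £0.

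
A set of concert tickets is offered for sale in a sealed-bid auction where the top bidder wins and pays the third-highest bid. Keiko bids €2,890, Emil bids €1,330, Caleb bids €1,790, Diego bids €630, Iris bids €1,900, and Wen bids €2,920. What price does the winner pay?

€1,900

Bids in descending order: Wen €2,920, then Keiko €2,890, then Iris €1,900, then Caleb €1,790, then Emil €1,330, then Diego €630.
Wen is the highest bidder, so Wen wins.
Under the third-price rule, the price is the third-highest bid: €1,900.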